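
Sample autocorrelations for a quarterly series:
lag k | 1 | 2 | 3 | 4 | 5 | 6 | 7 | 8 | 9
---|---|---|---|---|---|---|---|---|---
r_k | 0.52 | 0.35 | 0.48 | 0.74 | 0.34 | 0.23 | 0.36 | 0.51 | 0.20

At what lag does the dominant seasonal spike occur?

4

The largest autocorrelation is r_4 = 0.74; the remaining lags stay at or below 0.52. The elevated value at lag 1 (0.52), dropping to 0.35 at lag 2, reflects decaying short-term dependence rather than seasonality.
The dominant spike at lag 4 indicates a seasonal period of 4.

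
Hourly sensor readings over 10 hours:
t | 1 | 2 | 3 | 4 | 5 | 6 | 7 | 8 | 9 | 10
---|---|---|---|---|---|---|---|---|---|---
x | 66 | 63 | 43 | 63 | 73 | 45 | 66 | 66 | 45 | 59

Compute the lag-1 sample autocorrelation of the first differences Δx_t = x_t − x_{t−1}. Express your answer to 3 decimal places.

First differences Δx: -3, -20, 20, 10, -28, 21, 0, -21, 14
Mean of differences = -0.7778
Numerator Σ(Δx_t−Δx̄)(Δx_{t+1}−Δx̄) = -1316.6049
Denominator Σ(Δx_t−Δx̄)² = 2765.5556
r_1(Δx) = -1316.6049 / 2765.5556 = -0.476

-0.476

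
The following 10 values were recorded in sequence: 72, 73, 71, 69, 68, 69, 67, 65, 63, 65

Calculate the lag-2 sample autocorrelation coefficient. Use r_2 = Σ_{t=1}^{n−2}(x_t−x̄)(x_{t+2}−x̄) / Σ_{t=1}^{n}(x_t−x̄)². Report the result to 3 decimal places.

Mean x̄ = (72 + 73 + 71 + 69 + 68 + 69 + 67 + 65 + 63 + 65)/10 = 68.2000
Numerator Σ_{t=1}^{8}(x_t−x̄)(x_{t+2}−x̄) = 28.7200
Denominator Σ(x_t−x̄)² = 95.6000
r_2 = 28.7200 / 95.6000 = 0.300

0.300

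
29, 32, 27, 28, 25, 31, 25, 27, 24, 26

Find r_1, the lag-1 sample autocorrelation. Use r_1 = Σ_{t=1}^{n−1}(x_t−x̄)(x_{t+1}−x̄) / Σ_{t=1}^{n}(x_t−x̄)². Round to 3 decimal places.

Mean x̄ = (29 + 32 + 27 + 28 + 25 + 31 + 25 + 27 + 24 + 26)/10 = 27.4000
Numerator Σ_{t=1}^{9}(x_t−x̄)(x_{t+1}−x̄) = -6.3600
Denominator Σ(x_t−x̄)² = 62.4000
r_1 = -6.3600 / 62.4000 = -0.102

-0.102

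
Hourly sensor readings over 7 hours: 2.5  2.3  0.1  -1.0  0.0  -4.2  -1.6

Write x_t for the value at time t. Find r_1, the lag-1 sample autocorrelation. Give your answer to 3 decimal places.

Mean x̄ = (2.5 + 2.3 + 0.1 − 1.0 + 0.0 − 4.2 − 1.6)/7 = -0.2714
Numerator Σ_{t=1}^{6}(x_t−x̄)(x_{t+1}−x̄) = 11.7663
Denominator Σ(x_t−x̄)² = 32.2343
r_1 = 11.7663 / 32.2343 = 0.365

0.365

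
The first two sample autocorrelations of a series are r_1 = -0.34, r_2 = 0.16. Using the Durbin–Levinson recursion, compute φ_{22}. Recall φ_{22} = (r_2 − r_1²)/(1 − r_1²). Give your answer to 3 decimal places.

0.050

φ_{22} = (r_2 − r_1²) / (1 − r_1²)
r_1² = (-0.34)² = 0.1156
Numerator = 0.16 − 0.1156 = 0.0444; denominator = 1 − 0.1156 = 0.8844
φ_{22} = 0.0444 / 0.8844 = 0.050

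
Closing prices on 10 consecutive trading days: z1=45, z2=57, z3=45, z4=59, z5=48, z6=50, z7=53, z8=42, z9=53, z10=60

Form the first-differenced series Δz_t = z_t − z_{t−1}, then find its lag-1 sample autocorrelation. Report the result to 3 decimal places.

-0.628

First differences Δz: 12, -12, 14, -11, 2, 3, -11, 11, 7
Mean of differences = 1.6667
Numerator Σ(Δz_t−Δz̄)(Δz_{t+1}−Δz̄) = -555.1111
Denominator Σ(Δz_t−Δz̄)² = 884.0000
r_1(Δz) = -555.1111 / 884.0000 = -0.628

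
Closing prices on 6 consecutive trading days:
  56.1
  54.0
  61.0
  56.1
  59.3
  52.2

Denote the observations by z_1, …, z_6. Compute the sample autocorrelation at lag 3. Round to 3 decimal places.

Mean z̄ = (56.1 + 54.0 + 61.0 + 56.1 + 59.3 + 52.2)/6 = 56.4500
Deviations from mean: -0.3500, -2.4500, 4.5500, -0.3500, 2.8500, -4.2500
Σ(z_t−z̄)(z_{t+3}−z̄) = (0.1225) + (-6.9825) + (-19.3375) = -26.1975
Denominator Σ(z_t−z̄)² = 53.1350
r_3 = -26.1975 / 53.1350 = -0.493

-0.493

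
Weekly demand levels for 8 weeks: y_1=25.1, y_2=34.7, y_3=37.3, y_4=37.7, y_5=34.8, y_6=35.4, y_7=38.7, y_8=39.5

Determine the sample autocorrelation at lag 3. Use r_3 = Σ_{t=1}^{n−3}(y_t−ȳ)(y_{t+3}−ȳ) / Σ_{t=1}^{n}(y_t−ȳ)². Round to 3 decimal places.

-0.126

Mean ȳ = (25.1 + 34.7 + 37.3 + 37.7 + 34.8 + 35.4 + 38.7 + 39.5)/8 = 35.4000
Deviations from mean: -10.3000, -0.7000, 1.9000, 2.3000, -0.6000, 0.0000, 3.3000, 4.1000
Numerator Σ_{t=1}^{5}(y_t−ȳ)(y_{t+3}−ȳ) = -18.1400
Denominator Σ(y_t−ȳ)² = 143.5400
r_3 = -18.1400 / 143.5400 = -0.126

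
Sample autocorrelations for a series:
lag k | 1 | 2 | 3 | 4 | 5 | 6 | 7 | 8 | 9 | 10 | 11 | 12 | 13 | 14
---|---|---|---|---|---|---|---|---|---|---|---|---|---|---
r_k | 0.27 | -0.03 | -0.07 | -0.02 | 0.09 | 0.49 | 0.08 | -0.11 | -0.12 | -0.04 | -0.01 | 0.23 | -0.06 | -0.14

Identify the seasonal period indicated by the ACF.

6

The largest autocorrelation is r_6 = 0.49; the remaining lags stay at or below 0.27.
The dominant spike at lag 6 indicates a seasonal period of 6.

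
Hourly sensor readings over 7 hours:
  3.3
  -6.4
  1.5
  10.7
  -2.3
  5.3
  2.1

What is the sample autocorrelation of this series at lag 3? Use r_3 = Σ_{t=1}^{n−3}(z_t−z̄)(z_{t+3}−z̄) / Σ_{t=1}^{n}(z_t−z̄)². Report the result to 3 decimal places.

Mean z̄ = (3.3 − 6.4 + 1.5 + 10.7 − 2.3 + 5.3 + 2.1)/7 = 2.0286
Deviations from mean: 1.2714, -8.4286, -0.5286, 8.6714, -4.3286, 3.2714, 0.0714
Numerator Σ_{t=1}^{4}(z_t−z̄)(z_{t+3}−z̄) = 46.3990
Denominator Σ(z_t−z̄)² = 177.5743
r_3 = 46.3990 / 177.5743 = 0.261

0.261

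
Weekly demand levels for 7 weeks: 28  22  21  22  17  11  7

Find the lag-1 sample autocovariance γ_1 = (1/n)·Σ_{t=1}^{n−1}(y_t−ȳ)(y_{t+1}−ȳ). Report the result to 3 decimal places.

20.437

Mean ȳ = (28 + 22 + 21 + 22 + 17 + 11 + 7)/7 = 18.2857
Σ_{t=1}^{6}(y_t−ȳ)(y_{t+1}−ȳ) = 143.0612
γ_1 = 143.0612 / 7 = 20.437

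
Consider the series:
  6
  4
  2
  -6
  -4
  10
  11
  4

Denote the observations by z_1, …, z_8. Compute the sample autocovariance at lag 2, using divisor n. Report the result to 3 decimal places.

-14.191

Mean z̄ = (6 + 4 + 2 − 6 − 4 + 10 + 11 + 4)/8 = 3.3750
Σ_{t=1}^{6}(z_t−z̄)(z_{t+2}−z̄) = -113.5313
γ_2 = -113.5313 / 8 = -14.191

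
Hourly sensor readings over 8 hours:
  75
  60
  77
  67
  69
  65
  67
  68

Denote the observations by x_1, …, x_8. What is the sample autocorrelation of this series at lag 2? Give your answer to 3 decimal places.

Mean x̄ = (75 + 60 + 77 + 67 + 69 + 65 + 67 + 68)/8 = 68.5000
Numerator Σ_{t=1}^{6}(x_t−x̄)(x_{t+2}−x̄) = 78.5000
Denominator Σ(x_t−x̄)² = 204.0000
r_2 = 78.5000 / 204.0000 = 0.385

0.385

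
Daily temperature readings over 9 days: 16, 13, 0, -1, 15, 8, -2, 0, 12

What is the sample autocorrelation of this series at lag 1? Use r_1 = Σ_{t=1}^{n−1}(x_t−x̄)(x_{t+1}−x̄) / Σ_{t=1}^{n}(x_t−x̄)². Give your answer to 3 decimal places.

0.061

Mean x̄ = (16 + 13 + 0 − 1 + 15 + 8 − 2 + 0 + 12)/9 = 6.7778
Numerator Σ_{t=1}^{8}(x_t−x̄)(x_{t+1}−x̄) = 27.3951
Denominator Σ(x_t−x̄)² = 449.5556
r_1 = 27.3951 / 449.5556 = 0.061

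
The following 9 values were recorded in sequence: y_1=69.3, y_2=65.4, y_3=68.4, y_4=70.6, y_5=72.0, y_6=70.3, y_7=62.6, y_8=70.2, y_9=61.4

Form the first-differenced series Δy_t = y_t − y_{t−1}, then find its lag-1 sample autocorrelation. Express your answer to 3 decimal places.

First differences Δy: -3.9, 3.0, 2.2, 1.4, -1.7, -7.7, 7.6, -8.8
Mean of differences = -0.9875
Numerator Σ(Δy_t−Δȳ)(Δy_{t+1}−Δȳ) = -112.9452
Denominator Σ(Δy_t−Δȳ)² = 220.5888
r_1(Δy) = -112.9452 / 220.5888 = -0.512

-0.512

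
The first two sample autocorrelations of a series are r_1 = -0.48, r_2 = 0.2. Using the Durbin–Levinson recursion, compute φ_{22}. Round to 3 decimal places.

φ_{22} = (r_2 − r_1²) / (1 − r_1²)
r_1² = (-0.48)² = 0.2304
Numerator = 0.2 − 0.2304 = -0.0304; denominator = 1 − 0.2304 = 0.7696
φ_{22} = -0.0304 / 0.7696 = -0.040

-0.040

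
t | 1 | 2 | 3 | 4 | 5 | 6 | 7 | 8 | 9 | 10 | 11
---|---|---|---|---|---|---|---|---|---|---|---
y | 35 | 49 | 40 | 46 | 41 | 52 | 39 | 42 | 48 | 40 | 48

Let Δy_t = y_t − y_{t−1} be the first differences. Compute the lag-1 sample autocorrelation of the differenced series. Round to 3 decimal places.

-0.677

First differences Δy: 14, -9, 6, -5, 11, -13, 3, 6, -8, 8
Mean of differences = 1.3000
Numerator Σ(Δy_t−Δȳ)(Δy_{t+1}−Δȳ) = -530.9900
Denominator Σ(Δy_t−Δȳ)² = 784.1000
r_1(Δy) = -530.9900 / 784.1000 = -0.677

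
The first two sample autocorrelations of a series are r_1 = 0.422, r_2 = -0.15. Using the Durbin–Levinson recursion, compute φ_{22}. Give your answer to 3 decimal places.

-0.399

φ_{22} = (r_2 − r_1²) / (1 − r_1²)
r_1² = (0.422)² = 0.178084
Numerator = -0.15 − 0.1781 = -0.3281; denominator = 1 − 0.1781 = 0.8219
φ_{22} = -0.3281 / 0.8219 = -0.399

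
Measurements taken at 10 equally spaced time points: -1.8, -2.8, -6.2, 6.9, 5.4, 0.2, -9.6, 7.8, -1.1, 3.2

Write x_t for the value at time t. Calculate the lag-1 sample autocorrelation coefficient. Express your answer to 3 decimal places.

Mean x̄ = (-1.8 − 2.8 − 6.2 + 6.9 + 5.4 + 0.2 − 9.6 + 7.8 − 1.1 + 3.2)/10 = 0.2000
Numerator Σ_{t=1}^{9}(x_t−x̄)(x_{t+1}−x̄) = -71.1000
Denominator Σ(x_t−x̄)² = 290.3800
r_1 = -71.1000 / 290.3800 = -0.245

-0.245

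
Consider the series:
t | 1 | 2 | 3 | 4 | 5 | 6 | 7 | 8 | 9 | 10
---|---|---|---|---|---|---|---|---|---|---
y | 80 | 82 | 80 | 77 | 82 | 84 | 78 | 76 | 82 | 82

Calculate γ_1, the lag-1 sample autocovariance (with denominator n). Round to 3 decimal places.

Mean ȳ = (80 + 82 + 80 + 77 + 82 + 84 + 78 + 76 + 82 + 82)/10 = 80.3000
Σ_{t=1}^{9}(y_t−ȳ)(y_{t+1}−ȳ) = -2.3900
γ_1 = -2.3900 / 10 = -0.239

-0.239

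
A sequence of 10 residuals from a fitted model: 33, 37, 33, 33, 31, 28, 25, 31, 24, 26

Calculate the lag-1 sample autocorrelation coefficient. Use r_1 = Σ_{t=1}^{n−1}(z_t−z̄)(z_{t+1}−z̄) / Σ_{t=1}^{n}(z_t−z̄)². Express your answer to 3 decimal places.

Mean z̄ = (33 + 37 + 33 + 33 + 31 + 28 + 25 + 31 + 24 + 26)/10 = 30.1000
Numerator Σ_{t=1}^{9}(z_t−z̄)(z_{t+1}−z̄) = 74.7900
Denominator Σ(z_t−z̄)² = 158.9000
r_1 = 74.7900 / 158.9000 = 0.471

0.471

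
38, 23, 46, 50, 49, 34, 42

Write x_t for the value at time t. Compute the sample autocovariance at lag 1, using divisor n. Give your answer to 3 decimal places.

2.192

Mean x̄ = (38 + 23 + 46 + 50 + 49 + 34 + 42)/7 = 40.2857
Σ_{t=1}^{6}(x_t−x̄)(x_{t+1}−x̄) = 15.3469
γ_1 = 15.3469 / 7 = 2.192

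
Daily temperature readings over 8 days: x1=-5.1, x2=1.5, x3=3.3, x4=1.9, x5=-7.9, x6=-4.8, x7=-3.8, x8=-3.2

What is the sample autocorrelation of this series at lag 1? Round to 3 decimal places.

0.264

Mean x̄ = (-5.1 + 1.5 + 3.3 + 1.9 − 7.9 − 4.8 − 3.8 − 3.2)/8 = -2.2625
Deviations from mean: -2.8375, 3.7625, 5.5625, 4.1625, -5.6375, -2.5375, -1.5375, -0.9375
Σ(x_t−x̄)(x_{t+1}−x̄) = (-10.6761) + (20.9289) + (23.1539) + (-23.4661) + (14.3052) + (3.9014) + (1.4414) = 29.5886
Denominator Σ(x_t−x̄)² = 111.9388
r_1 = 29.5886 / 111.9388 = 0.264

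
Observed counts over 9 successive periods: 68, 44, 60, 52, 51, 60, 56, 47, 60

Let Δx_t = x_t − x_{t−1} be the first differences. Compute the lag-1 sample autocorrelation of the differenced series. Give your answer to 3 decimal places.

-0.508

First differences Δx: -24, 16, -8, -1, 9, -4, -9, 13
Mean of differences = -1.0000
Numerator Σ(Δx_t−Δx̄)(Δx_{t+1}−Δx̄) = -628.0000
Denominator Σ(Δx_t−Δx̄)² = 1236.0000
r_1(Δx) = -628.0000 / 1236.0000 = -0.508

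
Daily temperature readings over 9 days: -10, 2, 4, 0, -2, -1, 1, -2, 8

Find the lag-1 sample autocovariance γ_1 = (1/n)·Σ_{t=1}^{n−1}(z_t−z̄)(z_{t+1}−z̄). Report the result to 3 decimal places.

-3.222

Mean z̄ = (-10 + 2 + 4 + 0 − 2 − 1 + 1 − 2 + 8)/9 = 0.0000
Σ_{t=1}^{8}(z_t−z̄)(z_{t+1}−z̄) = -29.0000
γ_1 = -29.0000 / 9 = -3.222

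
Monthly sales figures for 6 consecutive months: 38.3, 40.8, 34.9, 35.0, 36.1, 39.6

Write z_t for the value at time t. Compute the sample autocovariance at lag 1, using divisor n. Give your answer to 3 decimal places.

0.160

Mean z̄ = (38.3 + 40.8 + 34.9 + 35.0 + 36.1 + 39.6)/6 = 37.4500
Σ_{t=1}^{5}(z_t−z̄)(z_{t+1}−z̄) = 0.9575
γ_1 = 0.9575 / 6 = 0.160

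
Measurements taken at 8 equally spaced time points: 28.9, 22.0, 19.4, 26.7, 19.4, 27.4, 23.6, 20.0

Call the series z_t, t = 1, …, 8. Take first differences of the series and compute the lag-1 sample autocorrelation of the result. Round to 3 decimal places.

-0.535

First differences Δz: -6.9, -2.6, 7.3, -7.3, 8.0, -3.8, -3.6
Mean of differences = -1.2714
Numerator Σ(Δz_t−Δz̄)(Δz_{t+1}−Δz̄) = -129.0322
Denominator Σ(Δz_t−Δz̄)² = 241.0343
r_1(Δz) = -129.0322 / 241.0343 = -0.535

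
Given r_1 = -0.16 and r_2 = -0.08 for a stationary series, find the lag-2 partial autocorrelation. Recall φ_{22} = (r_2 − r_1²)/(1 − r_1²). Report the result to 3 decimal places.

-0.108

φ_{22} = (r_2 − r_1²) / (1 − r_1²)
r_1² = (-0.16)² = 0.0256
Numerator = -0.08 − 0.0256 = -0.1056; denominator = 1 − 0.0256 = 0.9744
φ_{22} = -0.1056 / 0.9744 = -0.108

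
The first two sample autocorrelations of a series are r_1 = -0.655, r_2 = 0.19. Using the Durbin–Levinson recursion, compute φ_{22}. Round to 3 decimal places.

-0.419

φ_{22} = (r_2 − r_1²) / (1 − r_1²)
r_1² = (-0.655)² = 0.429025
Numerator = 0.19 − 0.4290 = -0.2390; denominator = 1 − 0.4290 = 0.5710
φ_{22} = -0.2390 / 0.5710 = -0.419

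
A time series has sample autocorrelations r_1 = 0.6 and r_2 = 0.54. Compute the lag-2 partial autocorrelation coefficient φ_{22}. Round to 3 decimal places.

φ_{22} = (r_2 − r_1²) / (1 − r_1²)
r_1² = (0.6)² = 0.36
Numerator = 0.54 − 0.3600 = 0.1800; denominator = 1 − 0.3600 = 0.6400
φ_{22} = 0.1800 / 0.6400 = 0.281

0.281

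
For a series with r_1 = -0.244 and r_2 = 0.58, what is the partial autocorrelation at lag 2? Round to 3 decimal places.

φ_{22} = (r_2 − r_1²) / (1 − r_1²)
r_1² = (-0.244)² = 0.059536
Numerator = 0.58 − 0.0595 = 0.5205; denominator = 1 − 0.0595 = 0.9405
φ_{22} = 0.5205 / 0.9405 = 0.553

0.553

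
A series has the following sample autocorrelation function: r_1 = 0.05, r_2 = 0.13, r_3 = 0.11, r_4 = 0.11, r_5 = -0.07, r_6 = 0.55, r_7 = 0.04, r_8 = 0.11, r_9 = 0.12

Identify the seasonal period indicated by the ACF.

The largest autocorrelation is r_6 = 0.55; the remaining lags stay at or below 0.13.
The dominant spike at lag 6 indicates a seasonal period of 6.

6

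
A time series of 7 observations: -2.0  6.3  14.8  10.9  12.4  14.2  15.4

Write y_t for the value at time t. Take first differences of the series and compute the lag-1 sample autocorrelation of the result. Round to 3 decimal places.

First differences Δy: 8.3, 8.5, -3.9, 1.5, 1.8, 1.2
Mean of differences = 2.9000
Numerator Σ(Δy_t−Δȳ)(Δy_{t+1}−Δȳ) = 5.0900
Denominator Σ(Δy_t−Δȳ)² = 112.8200
r_1(Δy) = 5.0900 / 112.8200 = 0.045

0.045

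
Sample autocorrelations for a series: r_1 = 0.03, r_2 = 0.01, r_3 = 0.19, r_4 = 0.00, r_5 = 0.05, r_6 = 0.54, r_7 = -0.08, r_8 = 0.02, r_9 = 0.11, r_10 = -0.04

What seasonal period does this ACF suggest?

6

The largest autocorrelation is r_6 = 0.54; the remaining lags stay at or below 0.19.
The dominant spike at lag 6 indicates a seasonal period of 6.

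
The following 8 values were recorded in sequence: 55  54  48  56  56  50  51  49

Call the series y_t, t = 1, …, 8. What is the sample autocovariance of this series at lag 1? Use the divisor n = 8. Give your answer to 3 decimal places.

Mean ȳ = (55 + 54 + 48 + 56 + 56 + 50 + 51 + 49)/8 = 52.3750
Deviations: 2.6250, 1.6250, -4.3750, 3.6250, 3.6250, -2.3750, -1.3750, -3.3750
Σ_{t=1}^{7}(y_t−ȳ)(y_{t+1}−ȳ) = -6.2656
γ_1 = -6.2656 / 8 = -0.783

-0.783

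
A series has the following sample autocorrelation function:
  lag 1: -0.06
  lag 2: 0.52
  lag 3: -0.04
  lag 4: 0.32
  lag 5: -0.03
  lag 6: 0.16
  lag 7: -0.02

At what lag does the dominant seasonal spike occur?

2

The largest autocorrelation is r_2 = 0.52, with weaker echoes at lags 4 (0.32) and 6 (0.16); the remaining lags stay at or below -0.02.
The dominant spike at lag 2 indicates a seasonal period of 2.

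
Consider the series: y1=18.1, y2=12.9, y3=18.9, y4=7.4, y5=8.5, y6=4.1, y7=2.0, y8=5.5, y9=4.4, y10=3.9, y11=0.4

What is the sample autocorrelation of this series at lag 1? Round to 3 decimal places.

Mean ȳ = (18.1 + 12.9 + 18.9 + 7.4 + 8.5 + 4.1 + 2.0 + 5.5 + 4.4 + 3.9 + 0.4)/11 = 7.8273
Numerator Σ_{t=1}^{10}(y_t−ȳ)(y_{t+1}−ȳ) = 186.6402
Denominator Σ(y_t−ȳ)² = 390.1018
r_1 = 186.6402 / 390.1018 = 0.478

0.478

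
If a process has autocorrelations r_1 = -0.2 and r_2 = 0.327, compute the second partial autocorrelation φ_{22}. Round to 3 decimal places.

0.299

φ_{22} = (r_2 − r_1²) / (1 − r_1²)
r_1² = (-0.2)² = 0.04
Numerator = 0.327 − 0.0400 = 0.2870; denominator = 1 − 0.0400 = 0.9600
φ_{22} = 0.2870 / 0.9600 = 0.299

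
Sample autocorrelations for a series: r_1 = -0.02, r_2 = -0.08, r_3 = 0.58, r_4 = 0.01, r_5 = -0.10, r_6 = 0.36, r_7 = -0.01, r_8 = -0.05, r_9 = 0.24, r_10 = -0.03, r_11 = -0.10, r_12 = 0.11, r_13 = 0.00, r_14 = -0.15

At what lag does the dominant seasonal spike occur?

3

The largest autocorrelation is r_3 = 0.58, with weaker echoes at lags 6 (0.36) and 9 (0.24); the remaining lags stay at or below 0.11.
The dominant spike at lag 3 indicates a seasonal period of 3.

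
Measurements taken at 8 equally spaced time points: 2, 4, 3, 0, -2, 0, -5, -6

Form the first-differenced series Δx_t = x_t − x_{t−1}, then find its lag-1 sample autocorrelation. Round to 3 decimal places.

-0.350

First differences Δx: 2, -1, -3, -2, 2, -5, -1
Mean of differences = -1.1429
Numerator Σ(Δx_t−Δx̄)(Δx_{t+1}−Δx̄) = -13.5918
Denominator Σ(Δx_t−Δx̄)² = 38.8571
r_1(Δx) = -13.5918 / 38.8571 = -0.350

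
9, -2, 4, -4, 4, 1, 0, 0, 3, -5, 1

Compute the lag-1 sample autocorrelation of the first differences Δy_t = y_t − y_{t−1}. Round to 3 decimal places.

First differences Δy: -11, 6, -8, 8, -3, -1, 0, 3, -8, 6
Mean of differences = -0.8000
Numerator Σ(Δy_t−Δȳ)(Δy_{t+1}−Δȳ) = -274.0400
Denominator Σ(Δy_t−Δȳ)² = 397.6000
r_1(Δy) = -274.0400 / 397.6000 = -0.689

-0.689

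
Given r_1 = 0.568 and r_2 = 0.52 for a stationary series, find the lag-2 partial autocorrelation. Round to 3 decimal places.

φ_{22} = (r_2 − r_1²) / (1 − r_1²)
r_1² = (0.568)² = 0.322624
Numerator = 0.52 − 0.3226 = 0.1974; denominator = 1 − 0.3226 = 0.6774
φ_{22} = 0.1974 / 0.6774 = 0.291

0.291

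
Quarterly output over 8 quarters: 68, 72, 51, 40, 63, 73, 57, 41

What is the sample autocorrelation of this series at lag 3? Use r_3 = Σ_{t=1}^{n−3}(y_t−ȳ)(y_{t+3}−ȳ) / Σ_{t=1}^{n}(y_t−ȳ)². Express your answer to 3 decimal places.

-0.232

Mean ȳ = (68 + 72 + 51 + 40 + 63 + 73 + 57 + 41)/8 = 58.1250
Deviations from mean: 9.8750, 13.8750, -7.1250, -18.1250, 4.8750, 14.8750, -1.1250, -17.1250
Σ(y_t−ȳ)(y_{t+3}−ȳ) = (-178.9844) + (67.6406) + (-105.9844) + (20.3906) + (-83.4844) = -280.4219
Denominator Σ(y_t−ȳ)² = 1208.8750
r_3 = -280.4219 / 1208.8750 = -0.232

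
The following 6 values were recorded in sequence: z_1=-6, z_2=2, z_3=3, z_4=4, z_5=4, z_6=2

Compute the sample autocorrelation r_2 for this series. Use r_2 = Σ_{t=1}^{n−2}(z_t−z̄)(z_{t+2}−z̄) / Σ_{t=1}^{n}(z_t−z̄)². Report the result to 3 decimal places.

-0.070

Mean z̄ = (-6 + 2 + 3 + 4 + 4 + 2)/6 = 1.5000
Deviations from mean: -7.5000, 0.5000, 1.5000, 2.5000, 2.5000, 0.5000
Numerator Σ_{t=1}^{4}(z_t−z̄)(z_{t+2}−z̄) = -5.0000
Denominator Σ(z_t−z̄)² = 71.5000
r_2 = -5.0000 / 71.5000 = -0.070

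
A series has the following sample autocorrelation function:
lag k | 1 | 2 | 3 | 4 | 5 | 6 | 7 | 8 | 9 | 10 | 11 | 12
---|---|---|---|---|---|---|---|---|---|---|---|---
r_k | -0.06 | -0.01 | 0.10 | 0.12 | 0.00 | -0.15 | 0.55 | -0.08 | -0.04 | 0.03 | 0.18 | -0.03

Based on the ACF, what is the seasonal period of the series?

The largest autocorrelation is r_7 = 0.55; the remaining lags stay at or below 0.18.
The dominant spike at lag 7 indicates a seasonal period of 7.

7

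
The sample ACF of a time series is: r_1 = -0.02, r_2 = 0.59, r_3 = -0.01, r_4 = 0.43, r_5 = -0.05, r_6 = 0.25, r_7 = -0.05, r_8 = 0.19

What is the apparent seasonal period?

2

The largest autocorrelation is r_2 = 0.59, with weaker echoes at lags 4 (0.43), 6 (0.25) and 8 (0.19); the remaining lags stay at or below -0.01.
The dominant spike at lag 2 indicates a seasonal period of 2.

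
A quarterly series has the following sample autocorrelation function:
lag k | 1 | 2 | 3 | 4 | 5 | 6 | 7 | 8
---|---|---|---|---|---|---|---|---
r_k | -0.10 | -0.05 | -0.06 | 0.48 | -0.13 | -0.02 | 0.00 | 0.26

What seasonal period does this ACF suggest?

4

The largest autocorrelation is r_4 = 0.48, with a weaker echo at lag 8 (0.26); the remaining lags stay at or below 0.00.
The dominant spike at lag 4 indicates a seasonal period of 4.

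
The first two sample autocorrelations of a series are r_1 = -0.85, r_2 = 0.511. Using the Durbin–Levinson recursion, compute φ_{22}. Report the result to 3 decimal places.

-0.762

φ_{22} = (r_2 − r_1²) / (1 − r_1²)
r_1² = (-0.85)² = 0.7225
Numerator = 0.511 − 0.7225 = -0.2115; denominator = 1 − 0.7225 = 0.2775
φ_{22} = -0.2115 / 0.2775 = -0.762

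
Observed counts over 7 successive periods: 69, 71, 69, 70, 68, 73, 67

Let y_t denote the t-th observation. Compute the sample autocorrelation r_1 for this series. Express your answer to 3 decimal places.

Mean ȳ = (69 + 71 + 69 + 70 + 68 + 73 + 67)/7 = 69.5714
Deviations from mean: -0.5714, 1.4286, -0.5714, 0.4286, -1.5714, 3.4286, -2.5714
Numerator Σ_{t=1}^{6}(y_t−ȳ)(y_{t+1}−ȳ) = -16.7551
Denominator Σ(y_t−ȳ)² = 23.7143
r_1 = -16.7551 / 23.7143 = -0.707

-0.707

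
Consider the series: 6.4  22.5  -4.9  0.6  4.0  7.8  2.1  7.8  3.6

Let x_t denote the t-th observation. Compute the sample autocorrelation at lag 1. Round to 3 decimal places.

-0.282

Mean x̄ = (6.4 + 22.5 − 4.9 + 0.6 + 4.0 + 7.8 + 2.1 + 7.8 + 3.6)/9 = 5.5444
Numerator Σ_{t=1}^{8}(x_t−x̄)(x_{t+1}−x̄) = -126.7142
Denominator Σ(x_t−x̄)² = 449.9622
r_1 = -126.7142 / 449.9622 = -0.282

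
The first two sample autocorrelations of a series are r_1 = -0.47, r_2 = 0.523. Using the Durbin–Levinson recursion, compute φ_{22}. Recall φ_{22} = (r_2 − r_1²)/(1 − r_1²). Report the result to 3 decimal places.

0.388

φ_{22} = (r_2 − r_1²) / (1 − r_1²)
r_1² = (-0.47)² = 0.2209
Numerator = 0.523 − 0.2209 = 0.3021; denominator = 1 − 0.2209 = 0.7791
φ_{22} = 0.3021 / 0.7791 = 0.388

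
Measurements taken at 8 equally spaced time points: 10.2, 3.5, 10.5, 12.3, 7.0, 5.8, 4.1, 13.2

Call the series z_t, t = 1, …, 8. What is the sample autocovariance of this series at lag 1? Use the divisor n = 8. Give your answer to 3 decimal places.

Mean z̄ = (10.2 + 3.5 + 10.5 + 12.3 + 7.0 + 5.8 + 4.1 + 13.2)/8 = 8.3250
Deviations: 1.8750, -4.8250, 2.1750, 3.9750, -1.3250, -2.5250, -4.2250, 4.8750
Σ_{t=1}^{7}(z_t−z̄)(z_{t+1}−z̄) = -22.7456
γ_1 = -22.7456 / 8 = -2.843

-2.843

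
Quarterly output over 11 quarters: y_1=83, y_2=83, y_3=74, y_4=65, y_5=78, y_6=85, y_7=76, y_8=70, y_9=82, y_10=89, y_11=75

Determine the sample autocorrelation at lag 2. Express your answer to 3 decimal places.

-0.678

Mean ȳ = (83 + 83 + 74 + 65 + 78 + 85 + 76 + 70 + 82 + 89 + 75)/11 = 78.1818
Numerator Σ_{t=1}^{9}(y_t−ȳ)(y_{t+2}−ȳ) = -337.1570
Denominator Σ(y_t−ȳ)² = 497.6364
r_2 = -337.1570 / 497.6364 = -0.678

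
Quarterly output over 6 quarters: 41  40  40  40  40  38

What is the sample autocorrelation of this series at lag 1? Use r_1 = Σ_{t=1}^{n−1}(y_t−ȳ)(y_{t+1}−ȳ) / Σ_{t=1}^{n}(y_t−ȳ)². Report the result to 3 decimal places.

-0.006

Mean ȳ = (41 + 40 + 40 + 40 + 40 + 38)/6 = 39.8333
Deviations from mean: 1.1667, 0.1667, 0.1667, 0.1667, 0.1667, -1.8333
Σ(y_t−ȳ)(y_{t+1}−ȳ) = (0.1944) + (0.0278) + (0.0278) + (0.0278) + (-0.3056) = -0.0278
Denominator Σ(y_t−ȳ)² = 4.8333
r_1 = -0.0278 / 4.8333 = -0.006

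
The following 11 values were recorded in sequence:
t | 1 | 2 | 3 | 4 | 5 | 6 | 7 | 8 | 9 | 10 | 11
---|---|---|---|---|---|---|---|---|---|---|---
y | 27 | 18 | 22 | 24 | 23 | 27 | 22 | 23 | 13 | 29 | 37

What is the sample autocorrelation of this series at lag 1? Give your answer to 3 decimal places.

0.025

Mean ȳ = (27 + 18 + 22 + 24 + 23 + 27 + 22 + 23 + 13 + 29 + 37)/11 = 24.0909
Numerator Σ_{t=1}^{10}(y_t−ȳ)(y_{t+1}−ȳ) = 9.3554
Denominator Σ(y_t−ȳ)² = 378.9091
r_1 = 9.3554 / 378.9091 = 0.025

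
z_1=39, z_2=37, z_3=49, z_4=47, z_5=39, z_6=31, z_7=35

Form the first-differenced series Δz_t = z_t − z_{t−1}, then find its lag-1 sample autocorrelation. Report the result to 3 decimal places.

First differences Δz: -2, 12, -2, -8, -8, 4
Mean of differences = -0.6667
Numerator Σ(Δz_t−Δz̄)(Δz_{t+1}−Δz̄) = -4.4444
Denominator Σ(Δz_t−Δz̄)² = 293.3333
r_1(Δz) = -4.4444 / 293.3333 = -0.015

-0.015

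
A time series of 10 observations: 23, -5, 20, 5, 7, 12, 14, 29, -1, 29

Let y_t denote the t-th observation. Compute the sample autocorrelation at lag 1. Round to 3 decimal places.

-0.573

Mean ȳ = (23 − 5 + 20 + 5 + 7 + 12 + 14 + 29 − 1 + 29)/10 = 13.3000
Numerator Σ_{t=1}^{9}(y_t−ȳ)(y_{t+1}−ȳ) = -734.1900
Denominator Σ(y_t−ȳ)² = 1282.1000
r_1 = -734.1900 / 1282.1000 = -0.573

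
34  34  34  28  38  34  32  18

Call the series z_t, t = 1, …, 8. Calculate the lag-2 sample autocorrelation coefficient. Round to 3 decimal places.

Mean z̄ = (34 + 34 + 34 + 28 + 38 + 34 + 32 + 18)/8 = 31.5000
Σ(z_t−z̄)(z_{t+2}−z̄) = (6.2500) + (-8.7500) + (16.2500) + (-8.7500) + (3.2500) + (-33.7500) = -25.5000
Denominator Σ(z_t−z̄)² = 262.0000
r_2 = -25.5000 / 262.0000 = -0.097

-0.097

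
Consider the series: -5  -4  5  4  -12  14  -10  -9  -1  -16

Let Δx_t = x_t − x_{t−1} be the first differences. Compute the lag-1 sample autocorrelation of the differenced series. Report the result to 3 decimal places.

First differences Δx: 1, 9, -1, -16, 26, -24, 1, 8, -15
Mean of differences = -1.2222
Numerator Σ(Δx_t−Δx̄)(Δx_{t+1}−Δx̄) = -1157.8272
Denominator Σ(Δx_t−Δx̄)² = 1867.5556
r_1(Δx) = -1157.8272 / 1867.5556 = -0.620

-0.620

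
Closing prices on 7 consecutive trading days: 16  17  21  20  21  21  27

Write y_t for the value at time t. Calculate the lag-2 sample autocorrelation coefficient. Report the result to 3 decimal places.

0.037

Mean ȳ = (16 + 17 + 21 + 20 + 21 + 21 + 27)/7 = 20.4286
Deviations from mean: -4.4286, -3.4286, 0.5714, -0.4286, 0.5714, 0.5714, 6.5714
Σ(y_t−ȳ)(y_{t+2}−ȳ) = (-2.5306) + (1.4694) + (0.3265) + (-0.2449) + (3.7551) = 2.7755
Denominator Σ(y_t−ȳ)² = 75.7143
r_2 = 2.7755 / 75.7143 = 0.037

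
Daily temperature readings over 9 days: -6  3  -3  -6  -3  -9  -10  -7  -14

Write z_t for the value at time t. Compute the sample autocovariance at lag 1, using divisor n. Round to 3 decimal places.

4.752

Mean z̄ = (-6 + 3 − 3 − 6 − 3 − 9 − 10 − 7 − 14)/9 = -6.1111
Σ_{t=1}^{8}(z_t−z̄)(z_{t+1}−z̄) = 42.7654
γ_1 = 42.7654 / 9 = 4.752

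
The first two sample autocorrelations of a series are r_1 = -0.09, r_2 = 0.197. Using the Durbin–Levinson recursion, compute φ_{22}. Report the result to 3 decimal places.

φ_{22} = (r_2 − r_1²) / (1 − r_1²)
r_1² = (-0.09)² = 0.0081
Numerator = 0.197 − 0.0081 = 0.1889; denominator = 1 − 0.0081 = 0.9919
φ_{22} = 0.1889 / 0.9919 = 0.190

0.190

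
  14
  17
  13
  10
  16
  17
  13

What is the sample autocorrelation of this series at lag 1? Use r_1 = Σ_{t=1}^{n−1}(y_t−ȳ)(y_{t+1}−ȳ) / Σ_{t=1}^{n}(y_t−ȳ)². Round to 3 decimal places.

-0.125

Mean ȳ = (14 + 17 + 13 + 10 + 16 + 17 + 13)/7 = 14.2857
Deviations from mean: -0.2857, 2.7143, -1.2857, -4.2857, 1.7143, 2.7143, -1.2857
Numerator Σ_{t=1}^{6}(y_t−ȳ)(y_{t+1}−ȳ) = -4.9388
Denominator Σ(y_t−ȳ)² = 39.4286
r_1 = -4.9388 / 39.4286 = -0.125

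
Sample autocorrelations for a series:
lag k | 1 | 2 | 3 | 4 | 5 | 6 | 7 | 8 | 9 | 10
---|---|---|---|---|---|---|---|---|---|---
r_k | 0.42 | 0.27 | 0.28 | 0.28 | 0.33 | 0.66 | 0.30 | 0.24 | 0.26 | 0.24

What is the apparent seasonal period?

6

The largest autocorrelation is r_6 = 0.66; the remaining lags stay at or below 0.42. The elevated value at lag 1 (0.42), dropping to 0.27 at lag 2, reflects decaying short-term dependence rather than seasonality.
The dominant spike at lag 6 indicates a seasonal period of 6.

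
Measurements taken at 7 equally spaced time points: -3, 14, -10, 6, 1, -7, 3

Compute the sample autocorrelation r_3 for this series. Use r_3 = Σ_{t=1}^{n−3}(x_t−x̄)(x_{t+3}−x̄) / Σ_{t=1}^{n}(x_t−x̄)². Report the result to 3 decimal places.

0.200

Mean x̄ = (-3 + 14 − 10 + 6 + 1 − 7 + 3)/7 = 0.5714
Deviations from mean: -3.5714, 13.4286, -10.5714, 5.4286, 0.4286, -7.5714, 2.4286
Σ(x_t−x̄)(x_{t+3}−x̄) = (-19.3878) + (5.7551) + (80.0408) + (13.1837) = 79.5918
Denominator Σ(x_t−x̄)² = 397.7143
r_3 = 79.5918 / 397.7143 = 0.200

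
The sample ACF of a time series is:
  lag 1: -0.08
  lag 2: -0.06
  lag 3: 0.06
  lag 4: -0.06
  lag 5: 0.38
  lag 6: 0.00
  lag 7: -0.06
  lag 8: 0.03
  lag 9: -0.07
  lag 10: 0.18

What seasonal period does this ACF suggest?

The largest autocorrelation is r_5 = 0.38, with a weaker echo at lag 10 (0.18); the remaining lags stay at or below 0.06.
The dominant spike at lag 5 indicates a seasonal period of 5.

5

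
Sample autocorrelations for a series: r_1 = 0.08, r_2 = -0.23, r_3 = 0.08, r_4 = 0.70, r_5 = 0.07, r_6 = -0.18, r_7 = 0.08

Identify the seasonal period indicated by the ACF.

4

The largest autocorrelation is r_4 = 0.70; the remaining lags stay at or below 0.08.
The dominant spike at lag 4 indicates a seasonal period of 4.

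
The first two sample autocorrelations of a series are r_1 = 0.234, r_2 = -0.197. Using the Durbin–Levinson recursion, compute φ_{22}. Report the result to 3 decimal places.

-0.266

φ_{22} = (r_2 − r_1²) / (1 − r_1²)
r_1² = (0.234)² = 0.054756
Numerator = -0.197 − 0.0548 = -0.2518; denominator = 1 − 0.0548 = 0.9452
φ_{22} = -0.2518 / 0.9452 = -0.266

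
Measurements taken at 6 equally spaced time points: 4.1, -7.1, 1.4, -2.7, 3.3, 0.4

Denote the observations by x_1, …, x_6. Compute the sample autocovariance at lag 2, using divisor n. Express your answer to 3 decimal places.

Mean x̄ = (4.1 − 7.1 + 1.4 − 2.7 + 3.3 + 0.4)/6 = -0.1000
Σ_{t=1}^{4}(x_t−x̄)(x_{t+2}−x̄) = 28.3000
γ_2 = 28.3000 / 6 = 4.717

4.717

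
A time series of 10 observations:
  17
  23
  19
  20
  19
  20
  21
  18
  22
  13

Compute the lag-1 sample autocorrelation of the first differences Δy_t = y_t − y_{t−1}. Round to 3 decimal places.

-0.503

First differences Δy: 6, -4, 1, -1, 1, 1, -3, 4, -9
Mean of differences = -0.4444
Numerator Σ(Δy_t−Δȳ)(Δy_{t+1}−Δȳ) = -80.6420
Denominator Σ(Δy_t−Δȳ)² = 160.2222
r_1(Δy) = -80.6420 / 160.2222 = -0.503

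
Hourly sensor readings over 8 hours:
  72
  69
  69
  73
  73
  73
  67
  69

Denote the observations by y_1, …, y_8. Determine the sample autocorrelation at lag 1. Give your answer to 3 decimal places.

0.128

Mean ȳ = (72 + 69 + 69 + 73 + 73 + 73 + 67 + 69)/8 = 70.6250
Deviations from mean: 1.3750, -1.6250, -1.6250, 2.3750, 2.3750, 2.3750, -3.6250, -1.6250
Numerator Σ_{t=1}^{7}(y_t−ȳ)(y_{t+1}−ȳ) = 5.1094
Denominator Σ(y_t−ȳ)² = 39.8750
r_1 = 5.1094 / 39.8750 = 0.128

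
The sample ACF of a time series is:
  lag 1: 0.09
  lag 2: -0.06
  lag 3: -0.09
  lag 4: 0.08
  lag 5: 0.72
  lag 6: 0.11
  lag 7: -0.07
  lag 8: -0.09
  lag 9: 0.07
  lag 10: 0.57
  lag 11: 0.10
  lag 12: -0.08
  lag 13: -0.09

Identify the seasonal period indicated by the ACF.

The largest autocorrelation is r_5 = 0.72, with a weaker echo at lag 10 (0.57); the remaining lags stay at or below 0.11.
The dominant spike at lag 5 indicates a seasonal period of 5.

5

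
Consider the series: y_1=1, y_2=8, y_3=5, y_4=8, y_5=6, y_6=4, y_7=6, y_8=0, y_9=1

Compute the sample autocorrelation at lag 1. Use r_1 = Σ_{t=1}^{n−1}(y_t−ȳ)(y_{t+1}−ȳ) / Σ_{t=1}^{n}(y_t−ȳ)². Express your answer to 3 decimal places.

Mean ȳ = (1 + 8 + 5 + 8 + 6 + 4 + 6 + 0 + 1)/9 = 4.3333
Numerator Σ_{t=1}^{8}(y_t−ȳ)(y_{t+1}−ȳ) = 4.8889
Denominator Σ(y_t−ȳ)² = 74.0000
r_1 = 4.8889 / 74.0000 = 0.066

0.066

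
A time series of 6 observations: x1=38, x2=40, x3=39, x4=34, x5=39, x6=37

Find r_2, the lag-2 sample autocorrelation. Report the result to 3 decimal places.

-0.156

Mean x̄ = (38 + 40 + 39 + 34 + 39 + 37)/6 = 37.8333
Deviations from mean: 0.1667, 2.1667, 1.1667, -3.8333, 1.1667, -0.8333
Σ(x_t−x̄)(x_{t+2}−x̄) = (0.1944) + (-8.3056) + (1.3611) + (3.1944) = -3.5556
Denominator Σ(x_t−x̄)² = 22.8333
r_2 = -3.5556 / 22.8333 = -0.156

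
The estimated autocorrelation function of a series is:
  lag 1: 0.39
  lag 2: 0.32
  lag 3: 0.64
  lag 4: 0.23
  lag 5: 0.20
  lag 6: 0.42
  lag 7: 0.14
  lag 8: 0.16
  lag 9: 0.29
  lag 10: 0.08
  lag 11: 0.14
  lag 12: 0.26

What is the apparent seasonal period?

3

The largest autocorrelation is r_3 = 0.64, with a weaker echo at lag 6 (0.42); the remaining lags stay at or below 0.39. The elevated value at lag 1 (0.39), dropping to 0.32 at lag 2, reflects decaying short-term dependence rather than seasonality.
The dominant spike at lag 3 indicates a seasonal period of 3.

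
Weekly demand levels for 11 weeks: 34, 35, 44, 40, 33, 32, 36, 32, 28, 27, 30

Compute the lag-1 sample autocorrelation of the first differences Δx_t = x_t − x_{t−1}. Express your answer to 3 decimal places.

0.008

First differences Δx: 1, 9, -4, -7, -1, 4, -4, -4, -1, 3
Mean of differences = -0.4000
Numerator Σ(Δx_t−Δx̄)(Δx_{t+1}−Δx̄) = 1.6400
Denominator Σ(Δx_t−Δx̄)² = 204.4000
r_1(Δx) = 1.6400 / 204.4000 = 0.008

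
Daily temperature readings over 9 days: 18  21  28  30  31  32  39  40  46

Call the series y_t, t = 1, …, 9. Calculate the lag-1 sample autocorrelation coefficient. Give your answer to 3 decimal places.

Mean ȳ = (18 + 21 + 28 + 30 + 31 + 32 + 39 + 40 + 46)/9 = 31.6667
Numerator Σ_{t=1}^{8}(y_t−ȳ)(y_{t+1}−ȳ) = 374.8889
Denominator Σ(y_t−ȳ)² = 646.0000
r_1 = 374.8889 / 646.0000 = 0.580

0.580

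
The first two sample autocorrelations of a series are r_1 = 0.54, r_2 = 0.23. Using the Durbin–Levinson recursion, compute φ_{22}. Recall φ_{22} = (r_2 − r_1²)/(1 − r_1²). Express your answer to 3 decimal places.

φ_{22} = (r_2 − r_1²) / (1 − r_1²)
r_1² = (0.54)² = 0.2916
Numerator = 0.23 − 0.2916 = -0.0616; denominator = 1 − 0.2916 = 0.7084
φ_{22} = -0.0616 / 0.7084 = -0.087

-0.087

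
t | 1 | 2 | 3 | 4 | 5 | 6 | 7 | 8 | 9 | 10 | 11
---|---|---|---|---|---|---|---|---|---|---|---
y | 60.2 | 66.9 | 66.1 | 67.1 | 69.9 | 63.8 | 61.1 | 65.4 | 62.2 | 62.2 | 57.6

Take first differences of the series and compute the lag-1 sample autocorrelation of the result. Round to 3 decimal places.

First differences Δy: 6.7, -0.8, 1.0, 2.8, -6.1, -2.7, 4.3, -3.2, 0.0, -4.6
Mean of differences = -0.2600
Numerator Σ(Δy_t−Δȳ)(Δy_{t+1}−Δȳ) = -30.6296
Denominator Σ(Δy_t−Δȳ)² = 148.0840
r_1(Δy) = -30.6296 / 148.0840 = -0.207

-0.207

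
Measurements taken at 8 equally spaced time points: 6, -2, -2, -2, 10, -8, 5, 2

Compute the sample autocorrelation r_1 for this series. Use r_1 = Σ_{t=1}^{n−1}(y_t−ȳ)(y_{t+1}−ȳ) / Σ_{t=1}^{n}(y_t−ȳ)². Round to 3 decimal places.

-0.591

Mean ȳ = (6 − 2 − 2 − 2 + 10 − 8 + 5 + 2)/8 = 1.1250
Numerator Σ_{t=1}^{7}(y_t−ȳ)(y_{t+1}−ȳ) = -136.3906
Denominator Σ(y_t−ȳ)² = 230.8750
r_1 = -136.3906 / 230.8750 = -0.591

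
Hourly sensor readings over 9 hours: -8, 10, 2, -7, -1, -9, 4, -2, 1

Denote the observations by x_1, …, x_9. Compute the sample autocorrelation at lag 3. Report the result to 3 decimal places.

Mean x̄ = (-8 + 10 + 2 − 7 − 1 − 9 + 4 − 2 + 1)/9 = -1.1111
Σ(x_t−x̄)(x_{t+3}−x̄) = (40.5679) + (1.2346) + (-24.5432) + (-30.0988) + (-0.0988) + (-16.6543) = -29.5926
Denominator Σ(x_t−x̄)² = 308.8889
r_3 = -29.5926 / 308.8889 = -0.096

-0.096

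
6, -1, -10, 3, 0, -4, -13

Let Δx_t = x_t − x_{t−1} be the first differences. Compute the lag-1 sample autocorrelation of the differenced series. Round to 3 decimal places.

First differences Δx: -7, -9, 13, -3, -4, -9
Mean of differences = -3.1667
Numerator Σ(Δx_t−Δx̄)(Δx_{t+1}−Δx̄) = -64.5278
Denominator Σ(Δx_t−Δx̄)² = 344.8333
r_1(Δx) = -64.5278 / 344.8333 = -0.187

-0.187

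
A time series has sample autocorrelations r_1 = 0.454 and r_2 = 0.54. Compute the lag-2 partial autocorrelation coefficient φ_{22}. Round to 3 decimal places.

φ_{22} = (r_2 − r_1²) / (1 − r_1²)
r_1² = (0.454)² = 0.206116
Numerator = 0.54 − 0.2061 = 0.3339; denominator = 1 − 0.2061 = 0.7939
φ_{22} = 0.3339 / 0.7939 = 0.421

0.421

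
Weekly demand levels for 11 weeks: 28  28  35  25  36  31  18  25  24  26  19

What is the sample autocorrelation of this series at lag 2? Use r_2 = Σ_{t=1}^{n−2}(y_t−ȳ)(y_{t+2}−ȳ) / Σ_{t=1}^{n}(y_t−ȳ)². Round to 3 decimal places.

0.107

Mean ȳ = (28 + 28 + 35 + 25 + 36 + 31 + 18 + 25 + 24 + 26 + 19)/11 = 26.8182
Numerator Σ_{t=1}^{9}(y_t−ȳ)(y_{t+2}−ȳ) = 34.8430
Denominator Σ(y_t−ȳ)² = 325.6364
r_2 = 34.8430 / 325.6364 = 0.107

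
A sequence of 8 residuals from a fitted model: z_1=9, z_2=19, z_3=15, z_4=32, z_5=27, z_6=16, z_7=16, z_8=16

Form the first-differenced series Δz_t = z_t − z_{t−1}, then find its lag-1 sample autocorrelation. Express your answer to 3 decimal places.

-0.250

First differences Δz: 10, -4, 17, -5, -11, 0, 0
Mean of differences = 1.0000
Numerator Σ(Δz_t−Δz̄)(Δz_{t+1}−Δz̄) = -136.0000
Denominator Σ(Δz_t−Δz̄)² = 544.0000
r_1(Δz) = -136.0000 / 544.0000 = -0.250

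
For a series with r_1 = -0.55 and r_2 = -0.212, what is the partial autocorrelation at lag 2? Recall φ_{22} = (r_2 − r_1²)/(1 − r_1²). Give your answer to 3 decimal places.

φ_{22} = (r_2 − r_1²) / (1 − r_1²)
r_1² = (-0.55)² = 0.3025
Numerator = -0.212 − 0.3025 = -0.5145; denominator = 1 − 0.3025 = 0.6975
φ_{22} = -0.5145 / 0.6975 = -0.738

-0.738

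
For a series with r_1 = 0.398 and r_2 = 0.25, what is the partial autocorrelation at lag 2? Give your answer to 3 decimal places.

0.109

φ_{22} = (r_2 − r_1²) / (1 − r_1²)
r_1² = (0.398)² = 0.158404
Numerator = 0.25 − 0.1584 = 0.0916; denominator = 1 − 0.1584 = 0.8416
φ_{22} = 0.0916 / 0.8416 = 0.109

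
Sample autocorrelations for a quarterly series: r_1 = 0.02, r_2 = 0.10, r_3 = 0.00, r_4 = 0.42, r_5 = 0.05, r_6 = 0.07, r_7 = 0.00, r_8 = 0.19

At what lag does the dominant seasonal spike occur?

The largest autocorrelation is r_4 = 0.42, with a weaker echo at lag 8 (0.19); the remaining lags stay at or below 0.10.
The dominant spike at lag 4 indicates a seasonal period of 4.

4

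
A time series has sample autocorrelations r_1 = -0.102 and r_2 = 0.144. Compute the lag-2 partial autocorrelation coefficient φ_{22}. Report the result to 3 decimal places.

0.135

φ_{22} = (r_2 − r_1²) / (1 − r_1²)
r_1² = (-0.102)² = 0.010404
Numerator = 0.144 − 0.0104 = 0.1336; denominator = 1 − 0.0104 = 0.9896
φ_{22} = 0.1336 / 0.9896 = 0.135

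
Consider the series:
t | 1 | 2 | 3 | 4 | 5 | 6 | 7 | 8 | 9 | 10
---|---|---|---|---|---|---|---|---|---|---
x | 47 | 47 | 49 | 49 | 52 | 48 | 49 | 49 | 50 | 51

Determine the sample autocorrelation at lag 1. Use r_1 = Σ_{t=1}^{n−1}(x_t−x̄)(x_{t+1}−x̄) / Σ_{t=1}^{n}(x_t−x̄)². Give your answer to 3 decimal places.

Mean x̄ = (47 + 47 + 49 + 49 + 52 + 48 + 49 + 49 + 50 + 51)/10 = 49.1000
Numerator Σ_{t=1}^{9}(x_t−x̄)(x_{t+1}−x̄) = 2.8900
Denominator Σ(x_t−x̄)² = 22.9000
r_1 = 2.8900 / 22.9000 = 0.126

0.126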